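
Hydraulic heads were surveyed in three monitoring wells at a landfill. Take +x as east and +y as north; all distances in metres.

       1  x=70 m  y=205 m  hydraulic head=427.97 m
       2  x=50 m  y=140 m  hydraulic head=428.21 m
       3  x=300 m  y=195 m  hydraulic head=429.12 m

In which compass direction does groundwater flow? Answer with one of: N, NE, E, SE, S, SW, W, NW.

Taking 1 as reference: 2−1 = (-20, -65, +0.24); 3−1 = (230, -10, +1.15).
Determinant of the coordinate differences = (-20)·(-10) − 230·(-65) = 15150.
∂h/∂x = [(+0.24)·(-10) − (+1.15)·(-65)] / 15150 = +0.004776
∂h/∂y = [(-20)·(+1.15) − 230·(+0.24)] / 15150 = -0.005162
Flow = −∇h = (-0.004776 east, +0.005162 north), which points northwest.

NW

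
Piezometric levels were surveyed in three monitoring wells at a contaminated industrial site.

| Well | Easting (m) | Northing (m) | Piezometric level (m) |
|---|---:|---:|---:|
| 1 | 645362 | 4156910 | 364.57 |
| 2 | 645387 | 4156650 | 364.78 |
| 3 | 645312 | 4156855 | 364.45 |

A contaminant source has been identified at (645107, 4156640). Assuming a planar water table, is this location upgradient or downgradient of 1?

Taking 1 as reference: 2−1 = (25, -260, +0.21); 3−1 = (-50, -55, -0.12).
Determinant of the coordinate differences = 25·(-55) − (-50)·(-260) = -14375.
∂h/∂x = [(+0.21)·(-55) − (-0.12)·(-260)] / -14375 = +0.002974
∂h/∂y = [25·(-0.12) − (-50)·(+0.21)] / -14375 = -0.0005217
Head at (645107, 4156640) = 364.57 + (+0.002974)·(-255) + (-0.0005217)·(-270) = 363.95 m.
That is lower than the 364.57 m at 1, so the point is downgradient.

downgradient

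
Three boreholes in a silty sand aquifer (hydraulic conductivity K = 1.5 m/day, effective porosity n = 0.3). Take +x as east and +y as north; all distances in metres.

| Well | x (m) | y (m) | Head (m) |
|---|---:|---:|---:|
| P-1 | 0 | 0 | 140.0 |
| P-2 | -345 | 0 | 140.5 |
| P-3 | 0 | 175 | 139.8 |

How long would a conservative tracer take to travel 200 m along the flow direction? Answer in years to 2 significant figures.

∂h/∂x = (140.5 − 140.0) / (-345 − 0) = -0.001449
∂h/∂y = (139.8 − 140.0) / (175 − 0) = -0.001143
|∇h| = √(-0.001449² + -0.001143²) = 0.001846
Seepage velocity v = K·i/n = 1.5 × 0.001846 / 0.3 = 0.00923 m/day.
t = 200 / 0.00923 = 2.167e+04 days = 59.3 years.

59 years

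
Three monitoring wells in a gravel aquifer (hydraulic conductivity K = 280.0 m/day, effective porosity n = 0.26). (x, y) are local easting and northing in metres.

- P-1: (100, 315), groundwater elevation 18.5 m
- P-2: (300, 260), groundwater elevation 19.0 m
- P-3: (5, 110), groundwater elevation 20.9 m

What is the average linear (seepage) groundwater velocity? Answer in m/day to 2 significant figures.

Three-point gradient (reference P-1): Δ to P-2 = (200, -55, +0.5), Δ to P-3 = (-95, -205, +2.4).
∂h/∂x = -0.0006382, ∂h/∂y = -0.01141 (det = -46225).
|∇h| = √(-0.0006382² + -0.01141²) = 0.01143
Seepage velocity v = K·i/n = 280.0 × 0.01143 / 0.26 = 12.31 m/day.

12 m/day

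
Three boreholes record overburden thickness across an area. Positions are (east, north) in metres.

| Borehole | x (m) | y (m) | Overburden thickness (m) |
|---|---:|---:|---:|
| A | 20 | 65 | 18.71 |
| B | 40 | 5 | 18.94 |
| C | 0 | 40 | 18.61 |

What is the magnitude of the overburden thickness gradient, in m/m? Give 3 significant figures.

Differences from A: to B (Δx, Δy, Δh) = (20, -60, +0.23); to C = (-20, -25, -0.10).
Solve a·Δx + b·Δy = Δd: det = 20·(-25) − (-20)·(-60) = -1700.
∂d/∂x = [(+0.23)·(-25) − (-0.10)·(-60)] / -1700 = +0.006912
∂d/∂y = [20·(-0.10) − (-20)·(+0.23)] / -1700 = -0.001529
|∇f| = √(0.006912² + -0.001529²) = 0.007079 m/m

0.00708 m/m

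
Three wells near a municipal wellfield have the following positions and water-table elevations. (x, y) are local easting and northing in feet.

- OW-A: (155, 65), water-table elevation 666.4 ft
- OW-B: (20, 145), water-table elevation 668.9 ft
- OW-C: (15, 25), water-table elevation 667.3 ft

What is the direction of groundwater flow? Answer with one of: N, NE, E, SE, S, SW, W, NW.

With h = a·x + b·y + c and OW-A as origin, the differences give:
  (-135)·a + 80·b = +2.5
  (-140)·a + (-40)·b = +0.9
Eliminate b (×(-40) and ×80, subtract): 16600·a = -172.00 → a = ∂h/∂x = -0.01036
Back-substitute: b = ∂h/∂y = +0.01377.
Flow = −∇h = (+0.01036 east, -0.01377 north), which points southeast.

SE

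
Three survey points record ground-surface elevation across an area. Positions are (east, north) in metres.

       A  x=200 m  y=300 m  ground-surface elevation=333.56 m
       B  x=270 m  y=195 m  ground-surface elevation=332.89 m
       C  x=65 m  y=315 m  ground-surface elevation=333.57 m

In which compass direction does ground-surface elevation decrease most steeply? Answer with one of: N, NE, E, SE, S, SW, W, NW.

With z = a·x + b·y + c and A as origin, the differences give:
  70·a + (-105)·b = -0.67
  (-135)·a + 15·b = +0.01
Eliminate b (×15 and ×(-105), subtract): -13125·a = -9.000 → a = ∂z/∂x = +0.0006857
Back-substitute: b = ∂z/∂y = +0.006838.
Steepest decrease is along −∇f = (-0.0006857 E, -0.006838 N) → south.

S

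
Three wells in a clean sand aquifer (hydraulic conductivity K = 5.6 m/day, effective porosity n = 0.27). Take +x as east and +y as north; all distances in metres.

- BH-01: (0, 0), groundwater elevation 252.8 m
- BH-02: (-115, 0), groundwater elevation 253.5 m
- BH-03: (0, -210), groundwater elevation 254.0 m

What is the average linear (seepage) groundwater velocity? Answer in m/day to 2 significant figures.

∂h/∂x = (253.5 − 252.8) / (-115 − 0) = -0.006087
∂h/∂y = (254.0 − 252.8) / (-210 − 0) = -0.005714
|∇h| = √(-0.006087² + -0.005714²) = 0.008349
Seepage velocity v = K·i/n = 5.6 × 0.008349 / 0.27 = 0.1732 m/day.

0.17 m/day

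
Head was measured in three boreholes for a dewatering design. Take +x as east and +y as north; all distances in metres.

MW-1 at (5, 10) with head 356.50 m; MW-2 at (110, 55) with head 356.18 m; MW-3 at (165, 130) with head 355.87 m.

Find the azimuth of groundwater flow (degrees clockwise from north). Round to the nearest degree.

Taking MW-1 as reference: MW-2−MW-1 = (105, 45, -0.32); MW-3−MW-1 = (160, 120, -0.63).
Determinant of the coordinate differences = 105·120 − 160·45 = 5400.
∂h/∂x = [(-0.32)·120 − (-0.63)·45] / 5400 = -0.001861
∂h/∂y = [105·(-0.63) − 160·(-0.32)] / 5400 = -0.002769
Flow direction (−∇h) has components (+0.001861 E, +0.002769 N).
Azimuth = atan2(E, N) = atan2(+0.001861, +0.002769) = 33.9° ≈ 034°.

034°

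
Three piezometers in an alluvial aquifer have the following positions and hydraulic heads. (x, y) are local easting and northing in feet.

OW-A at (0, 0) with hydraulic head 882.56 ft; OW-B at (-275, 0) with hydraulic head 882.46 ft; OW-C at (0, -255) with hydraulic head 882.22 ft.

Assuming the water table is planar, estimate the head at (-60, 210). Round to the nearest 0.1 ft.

882.8 ft

∂h/∂x = (882.46 − 882.56) / (-275 − 0) = +0.0003636
∂h/∂y = (882.22 − 882.56) / (-255 − 0) = +0.001333
h(-60, 210) = 882.56 + (+0.0003636)·(-60) + (+0.001333)·(210) = 882.56 -0.022 +0.280 = 882.818 ft.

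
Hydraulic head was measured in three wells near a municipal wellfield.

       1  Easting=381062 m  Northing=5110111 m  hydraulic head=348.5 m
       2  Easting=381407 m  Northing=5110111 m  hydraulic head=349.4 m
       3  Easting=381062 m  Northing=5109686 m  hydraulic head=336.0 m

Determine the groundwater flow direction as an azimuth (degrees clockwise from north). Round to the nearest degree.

∂h/∂x = (349.4 − 348.5) / (381407 − 381062) = +0.002609
∂h/∂y = (336.0 − 348.5) / (5109686 − 5110111) = +0.02941
Flow direction (−∇h) has components (-0.002609 E, -0.02941 N).
Azimuth = atan2(E, N) = atan2(-0.002609, -0.02941) = 185.1° ≈ 185°.

185°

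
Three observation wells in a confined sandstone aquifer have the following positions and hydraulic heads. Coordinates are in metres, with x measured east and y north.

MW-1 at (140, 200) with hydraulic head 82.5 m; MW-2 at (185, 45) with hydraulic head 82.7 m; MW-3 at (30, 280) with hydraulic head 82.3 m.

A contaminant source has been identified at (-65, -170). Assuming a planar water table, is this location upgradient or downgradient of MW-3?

Taking MW-1 as reference: MW-2−MW-1 = (45, -155, +0.2); MW-3−MW-1 = (-110, 80, -0.2).
Solve a·Δx + b·Δy = Δh: det = 45·80 − (-110)·(-155) = -13450.
∂h/∂x = [(+0.2)·80 − (-0.2)·(-155)] / -13450 = +0.001115
∂h/∂y = [45·(-0.2) − (-110)·(+0.2)] / -13450 = -0.0009665
Head at (-65, -170) = 82.5 + (+0.001115)·(-205) + (-0.0009665)·(-370) = 82.63 m.
That is higher than the 82.3 m at MW-3, so the point is upgradient.

upgradient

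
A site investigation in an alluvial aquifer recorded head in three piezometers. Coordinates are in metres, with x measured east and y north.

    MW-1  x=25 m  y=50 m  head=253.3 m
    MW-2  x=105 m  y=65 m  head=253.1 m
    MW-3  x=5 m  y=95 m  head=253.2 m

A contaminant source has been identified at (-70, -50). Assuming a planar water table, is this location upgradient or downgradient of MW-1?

upgradient

Taking MW-1 as reference: MW-2−MW-1 = (80, 15, -0.2); MW-3−MW-1 = (-20, 45, -0.1).
Determinant of the coordinate differences = 80·45 − (-20)·15 = 3900.
∂h/∂x = [(-0.2)·45 − (-0.1)·15] / 3900 = -0.001923
∂h/∂y = [80·(-0.1) − (-20)·(-0.2)] / 3900 = -0.003077
Head at (-70, -50) = 253.3 + (-0.001923)·(-95) + (-0.003077)·(-100) = 253.79 m.
That is higher than the 253.3 m at MW-1, so the point is upgradient.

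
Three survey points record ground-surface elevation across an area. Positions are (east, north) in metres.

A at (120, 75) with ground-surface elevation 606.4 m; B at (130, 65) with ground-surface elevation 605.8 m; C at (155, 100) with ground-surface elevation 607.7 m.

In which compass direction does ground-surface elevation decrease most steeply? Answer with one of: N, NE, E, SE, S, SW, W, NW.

Taking A as reference: B−A = (10, -10, -0.6); C−A = (35, 25, +1.3).
Solve a·Δx + b·Δy = Δz: det = 10·25 − 35·(-10) = 600.
∂z/∂x = [(-0.6)·25 − (+1.3)·(-10)] / 600 = -0.003333
∂z/∂y = [10·(+1.3) − 35·(-0.6)] / 600 = +0.05667
Steepest decrease is along −∇f = (+0.003333 E, -0.05667 N) → south.

S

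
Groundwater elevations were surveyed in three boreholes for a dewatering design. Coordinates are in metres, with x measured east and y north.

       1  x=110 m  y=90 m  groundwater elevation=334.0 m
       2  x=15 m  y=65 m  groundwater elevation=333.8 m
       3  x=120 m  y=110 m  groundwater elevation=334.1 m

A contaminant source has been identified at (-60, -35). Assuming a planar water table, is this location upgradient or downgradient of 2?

Differences from 1: to 2 (Δx, Δy, Δh) = (-95, -25, -0.2); to 3 = (10, 20, +0.1).
Solve a·Δx + b·Δy = Δh: det = (-95)·20 − 10·(-25) = -1650.
∂h/∂x = [(-0.2)·20 − (+0.1)·(-25)] / -1650 = +0.0009091
∂h/∂y = [(-95)·(+0.1) − 10·(-0.2)] / -1650 = +0.004545
Head at (-60, -35) = 334.0 + (+0.0009091)·(-170) + (+0.004545)·(-125) = 333.28 m.
That is lower than the 333.8 m at 2, so the point is downgradient.

downgradient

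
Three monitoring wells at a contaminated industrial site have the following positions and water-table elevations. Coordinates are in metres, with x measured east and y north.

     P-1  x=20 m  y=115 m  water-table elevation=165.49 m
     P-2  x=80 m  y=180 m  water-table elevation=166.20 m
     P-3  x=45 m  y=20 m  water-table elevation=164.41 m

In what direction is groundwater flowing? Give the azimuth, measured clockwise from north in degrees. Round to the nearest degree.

178°

Differences from P-1: to P-2 (Δx, Δy, Δh) = (60, 65, +0.71); to P-3 = (25, -95, -1.08).
Solve a·Δx + b·Δy = Δh: det = 60·(-95) − 25·65 = -7325.
∂h/∂x = [(+0.71)·(-95) − (-1.08)·65] / -7325 = -0.0003754
∂h/∂y = [60·(-1.08) − 25·(+0.71)] / -7325 = +0.01127
Flow direction (−∇h) has components (+0.0003754 E, -0.01127 N).
Azimuth = atan2(E, N) = atan2(+0.0003754, -0.01127) = 178.1° ≈ 178°.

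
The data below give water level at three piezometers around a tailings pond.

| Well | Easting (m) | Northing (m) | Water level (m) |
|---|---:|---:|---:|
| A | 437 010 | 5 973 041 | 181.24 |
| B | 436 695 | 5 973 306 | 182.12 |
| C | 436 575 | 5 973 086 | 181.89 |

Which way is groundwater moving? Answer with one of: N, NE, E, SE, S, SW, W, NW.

Differences from A: to B (Δx, Δy, Δh) = (-315, 265, +0.88); to C = (-435, 45, +0.65).
Determinant of the coordinate differences = (-315)·45 − (-435)·265 = 101100.
∂h/∂x = [(+0.88)·45 − (+0.65)·265] / 101100 = -0.001312
∂h/∂y = [(-315)·(+0.65) − (-435)·(+0.88)] / 101100 = +0.001761
Flow = −∇h = (+0.001312 east, -0.001761 north), which points southeast.

SE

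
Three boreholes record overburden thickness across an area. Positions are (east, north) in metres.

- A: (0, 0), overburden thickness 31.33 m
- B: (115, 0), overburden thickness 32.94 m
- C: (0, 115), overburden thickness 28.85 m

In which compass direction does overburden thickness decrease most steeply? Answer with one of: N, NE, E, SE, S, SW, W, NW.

NW

∂d/∂x = (32.94 − 31.33) / (115 − 0) = +0.01400
∂d/∂y = (28.85 − 31.33) / (115 − 0) = -0.02157
Steepest decrease is along −∇f = (-0.01400 E, +0.02157 N) → northwest.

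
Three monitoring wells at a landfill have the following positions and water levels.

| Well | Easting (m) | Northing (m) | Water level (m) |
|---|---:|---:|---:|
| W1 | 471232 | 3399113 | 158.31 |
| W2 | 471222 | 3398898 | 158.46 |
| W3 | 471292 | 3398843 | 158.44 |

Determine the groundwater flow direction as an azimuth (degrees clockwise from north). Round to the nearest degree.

Taking W1 as reference: W2−W1 = (-10, -215, +0.15); W3−W1 = (60, -270, +0.13).
Solve a·Δx + b·Δy = Δh: det = (-10)·(-270) − 60·(-215) = 15600.
∂h/∂x = [(+0.15)·(-270) − (+0.13)·(-215)] / 15600 = -0.0008045
∂h/∂y = [(-10)·(+0.13) − 60·(+0.15)] / 15600 = -0.0006603
Flow direction (−∇h) has components (+0.0008045 E, +0.0006603 N).
Azimuth = atan2(E, N) = atan2(+0.0008045, +0.0006603) = 50.6° ≈ 051°.

051°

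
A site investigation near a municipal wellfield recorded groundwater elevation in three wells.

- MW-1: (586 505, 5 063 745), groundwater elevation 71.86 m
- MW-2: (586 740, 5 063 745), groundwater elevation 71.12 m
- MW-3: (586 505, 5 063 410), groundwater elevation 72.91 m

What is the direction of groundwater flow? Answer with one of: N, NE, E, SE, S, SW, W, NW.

∂h/∂x = (71.12 − 71.86) / (586740 − 586505) = -0.003149
∂h/∂y = (72.91 − 71.86) / (5063410 − 5063745) = -0.003134
Flow = −∇h = (+0.003149 east, +0.003134 north), which points northeast.

NE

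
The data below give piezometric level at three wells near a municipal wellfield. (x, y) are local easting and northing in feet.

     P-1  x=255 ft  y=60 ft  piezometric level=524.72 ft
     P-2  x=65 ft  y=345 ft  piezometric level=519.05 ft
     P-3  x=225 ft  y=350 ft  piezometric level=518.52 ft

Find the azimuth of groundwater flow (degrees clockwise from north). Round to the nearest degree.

007°

Taking P-1 as reference: P-2−P-1 = (-190, 285, -5.67); P-3−P-1 = (-30, 290, -6.20).
Solve a·Δx + b·Δy = Δh: det = (-190)·290 − (-30)·285 = -46550.
∂h/∂x = [(-5.67)·290 − (-6.20)·285] / -46550 = -0.002636
∂h/∂y = [(-190)·(-6.20) − (-30)·(-5.67)] / -46550 = -0.02165
Flow direction (−∇h) has components (+0.002636 E, +0.02165 N).
Azimuth = atan2(E, N) = atan2(+0.002636, +0.02165) = 6.9° ≈ 007°.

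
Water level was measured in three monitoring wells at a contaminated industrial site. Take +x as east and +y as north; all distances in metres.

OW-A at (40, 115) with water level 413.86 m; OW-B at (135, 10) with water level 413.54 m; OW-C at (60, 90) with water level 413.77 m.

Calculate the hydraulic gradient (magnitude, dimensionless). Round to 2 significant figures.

Taking OW-A as reference: OW-B−OW-A = (95, -105, -0.32); OW-C−OW-A = (20, -25, -0.09).
Solve a·Δx + b·Δy = Δh: det = 95·(-25) − 20·(-105) = -275.
∂h/∂x = [(-0.32)·(-25) − (-0.09)·(-105)] / -275 = +0.005273
∂h/∂y = [95·(-0.09) − 20·(-0.32)] / -275 = +0.007818
|∇h| = √(0.005273² + 0.007818²) = 0.00943

0.0094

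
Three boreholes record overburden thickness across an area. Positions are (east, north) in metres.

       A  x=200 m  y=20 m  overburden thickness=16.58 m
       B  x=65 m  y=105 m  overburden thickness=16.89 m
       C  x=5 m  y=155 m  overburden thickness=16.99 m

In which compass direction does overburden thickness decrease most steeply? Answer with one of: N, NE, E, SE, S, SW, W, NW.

NE

Taking A as reference: B−A = (-135, 85, +0.31); C−A = (-195, 135, +0.41).
Determinant of the coordinate differences = (-135)·135 − (-195)·85 = -1650.
∂d/∂x = [(+0.31)·135 − (+0.41)·85] / -1650 = -0.004242
∂d/∂y = [(-135)·(+0.41) − (-195)·(+0.31)] / -1650 = -0.003091
Steepest decrease is along −∇f = (+0.004242 E, +0.003091 N) → northeast.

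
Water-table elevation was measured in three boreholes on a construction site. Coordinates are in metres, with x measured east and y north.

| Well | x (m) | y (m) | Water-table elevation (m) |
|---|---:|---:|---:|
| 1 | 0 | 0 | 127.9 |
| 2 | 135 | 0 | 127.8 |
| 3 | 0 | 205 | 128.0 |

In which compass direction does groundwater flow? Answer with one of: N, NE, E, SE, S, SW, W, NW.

SE

∂h/∂x = (127.8 − 127.9) / (135 − 0) = -0.0007407
∂h/∂y = (128.0 − 127.9) / (205 − 0) = +0.0004878
Flow = −∇h = (+0.0007407 east, -0.0004878 north), which points southeast.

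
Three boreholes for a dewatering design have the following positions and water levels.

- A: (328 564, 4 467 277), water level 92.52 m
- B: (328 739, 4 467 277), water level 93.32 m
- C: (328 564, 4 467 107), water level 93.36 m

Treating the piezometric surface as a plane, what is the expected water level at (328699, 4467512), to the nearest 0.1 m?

∂h/∂x = (93.32 − 92.52) / (328739 − 328564) = +0.004571
∂h/∂y = (93.36 − 92.52) / (4467107 − 4467277) = -0.004941
h(328699, 4467512) = 92.52 + (+0.004571)·(135) + (-0.004941)·(235) = 92.52 +0.617 -1.161 = 91.976 m.

92.0 m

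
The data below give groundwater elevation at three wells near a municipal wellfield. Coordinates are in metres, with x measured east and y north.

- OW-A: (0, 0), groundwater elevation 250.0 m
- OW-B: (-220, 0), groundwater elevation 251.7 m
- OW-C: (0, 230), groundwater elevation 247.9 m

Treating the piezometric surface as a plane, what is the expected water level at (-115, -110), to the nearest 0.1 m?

∂h/∂x = (251.7 − 250.0) / (-220 − 0) = -0.007727
∂h/∂y = (247.9 − 250.0) / (230 − 0) = -0.009130
h(-115, -110) = 250.0 + (-0.007727)·(-115) + (-0.009130)·(-110) = 250.0 +0.889 +1.004 = 251.893 m.

251.9 m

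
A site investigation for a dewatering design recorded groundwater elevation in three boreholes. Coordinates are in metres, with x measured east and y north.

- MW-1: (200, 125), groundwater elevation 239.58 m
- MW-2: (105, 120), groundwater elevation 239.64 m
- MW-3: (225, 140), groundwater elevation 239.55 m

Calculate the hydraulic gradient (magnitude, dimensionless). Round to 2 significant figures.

Differences from MW-1: to MW-2 (Δx, Δy, Δh) = (-95, -5, +0.06); to MW-3 = (25, 15, -0.03).
Solve a·Δx + b·Δy = Δh: det = (-95)·15 − 25·(-5) = -1300.
∂h/∂x = [(+0.06)·15 − (-0.03)·(-5)] / -1300 = -0.0005769
∂h/∂y = [(-95)·(-0.03) − 25·(+0.06)] / -1300 = -0.001038
|∇h| = √(-0.0005769² + -0.001038²) = 0.001188

0.0012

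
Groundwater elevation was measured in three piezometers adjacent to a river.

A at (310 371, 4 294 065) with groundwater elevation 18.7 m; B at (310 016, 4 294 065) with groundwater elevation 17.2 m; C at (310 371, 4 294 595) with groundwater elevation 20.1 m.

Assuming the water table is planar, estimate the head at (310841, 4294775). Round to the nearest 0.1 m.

22.6 m

∂h/∂x = (17.2 − 18.7) / (310016 − 310371) = +0.004225
∂h/∂y = (20.1 − 18.7) / (4294595 − 4294065) = +0.002642
h(310841, 4294775) = 18.7 + (+0.004225)·(470) + (+0.002642)·(710) = 18.7 +1.986 +1.875 = 22.561 m.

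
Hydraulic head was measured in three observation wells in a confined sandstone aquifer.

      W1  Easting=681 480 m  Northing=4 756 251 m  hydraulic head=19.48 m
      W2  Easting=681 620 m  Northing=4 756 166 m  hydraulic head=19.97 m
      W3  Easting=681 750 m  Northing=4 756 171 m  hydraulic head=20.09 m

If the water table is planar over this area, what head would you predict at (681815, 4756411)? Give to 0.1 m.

Taking W1 as reference: W2−W1 = (140, -85, +0.49); W3−W1 = (270, -80, +0.61).
Determinant of the coordinate differences = 140·(-80) − 270·(-85) = 11750.
∂h/∂x = [(+0.49)·(-80) − (+0.61)·(-85)] / 11750 = +0.001077
∂h/∂y = [140·(+0.61) − 270·(+0.49)] / 11750 = -0.003991
h(681815, 4756411) = 19.48 + (+0.001077)·(335) + (-0.003991)·(160) = 19.48 +0.361 -0.639 = 19.202 m.

19.2 m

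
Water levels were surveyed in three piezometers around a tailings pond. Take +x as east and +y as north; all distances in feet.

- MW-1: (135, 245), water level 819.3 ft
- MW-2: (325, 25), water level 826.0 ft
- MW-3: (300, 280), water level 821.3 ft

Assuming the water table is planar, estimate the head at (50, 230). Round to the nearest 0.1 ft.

With h = a·x + b·y + c and MW-1 as origin, the differences give:
  190·a + (-220)·b = +6.7
  165·a + 35·b = +2.0
Eliminate b (×35 and ×(-220), subtract): 42950·a = 674.50 → a = ∂h/∂x = +0.01570
Back-substitute: b = ∂h/∂y = -0.01689.
h(50, 230) = 819.3 + (+0.01570)·(-85) + (-0.01689)·(-15) = 819.3 -1.335 +0.253 = 818.219 ft.

818.2 ft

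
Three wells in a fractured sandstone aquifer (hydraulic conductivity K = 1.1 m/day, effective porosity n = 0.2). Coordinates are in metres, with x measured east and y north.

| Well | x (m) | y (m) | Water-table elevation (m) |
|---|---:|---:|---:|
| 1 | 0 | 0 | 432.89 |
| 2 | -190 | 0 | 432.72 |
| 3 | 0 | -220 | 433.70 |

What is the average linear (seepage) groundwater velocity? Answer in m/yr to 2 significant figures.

∂h/∂x = (432.72 − 432.89) / (-190 − 0) = +0.0008947
∂h/∂y = (433.70 − 432.89) / (-220 − 0) = -0.003682
|∇h| = √(0.0008947² + -0.003682²) = 0.003789
Seepage velocity v = K·i/n = 1.1 × 0.003789 / 0.2 = 0.02084 m/day = 7.612 m/yr.

7.6 m/yr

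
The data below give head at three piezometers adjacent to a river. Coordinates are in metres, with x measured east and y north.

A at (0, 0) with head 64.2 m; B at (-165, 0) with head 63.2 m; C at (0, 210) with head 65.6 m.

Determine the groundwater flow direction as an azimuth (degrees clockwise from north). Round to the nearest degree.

∂h/∂x = (63.2 − 64.2) / (-165 − 0) = +0.006061
∂h/∂y = (65.6 − 64.2) / (210 − 0) = +0.006667
Flow direction (−∇h) has components (-0.006061 E, -0.006667 N).
Azimuth = atan2(E, N) = atan2(-0.006061, -0.006667) = 222.3° ≈ 222°.

222°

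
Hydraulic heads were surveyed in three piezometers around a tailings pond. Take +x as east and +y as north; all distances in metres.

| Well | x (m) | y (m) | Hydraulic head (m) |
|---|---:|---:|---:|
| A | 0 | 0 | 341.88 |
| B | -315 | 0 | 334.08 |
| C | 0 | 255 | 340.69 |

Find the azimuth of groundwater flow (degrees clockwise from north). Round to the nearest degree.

∂h/∂x = (334.08 − 341.88) / (-315 − 0) = +0.02476
∂h/∂y = (340.69 − 341.88) / (255 − 0) = -0.004667
Flow direction (−∇h) has components (-0.02476 E, +0.004667 N).
Azimuth = atan2(E, N) = atan2(-0.02476, +0.004667) = 280.7° ≈ 281°.

281°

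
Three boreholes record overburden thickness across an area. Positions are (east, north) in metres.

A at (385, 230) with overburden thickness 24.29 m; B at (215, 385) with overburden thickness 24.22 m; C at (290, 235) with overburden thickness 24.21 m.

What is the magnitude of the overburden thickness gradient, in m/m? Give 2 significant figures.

0.0010 m/m

With d = a·x + b·y + c and A as origin, the differences give:
  (-170)·a + 155·b = -0.07
  (-95)·a + 5·b = -0.08
Eliminate b (×5 and ×155, subtract): 13875·a = 12.050 → a = ∂d/∂x = +0.0008685
Back-substitute: b = ∂d/∂y = +0.0005009.
|∇f| = √(0.0008685² + 0.0005009²) = 0.001003 m/m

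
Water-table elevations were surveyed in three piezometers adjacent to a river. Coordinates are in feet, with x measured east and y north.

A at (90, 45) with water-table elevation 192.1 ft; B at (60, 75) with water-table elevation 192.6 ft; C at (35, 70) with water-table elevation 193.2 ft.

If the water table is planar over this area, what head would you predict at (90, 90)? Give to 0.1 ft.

191.8 ft

Three-point gradient (reference A): Δ to B = (-30, 30, +0.5), Δ to C = (-55, 25, +1.1).
∂h/∂x = -0.02278, ∂h/∂y = -0.006111 (det = 900).
h(90, 90) = 192.1 + (-0.02278)·(0) + (-0.006111)·(45) = 192.1 -0.000 -0.275 = 191.825 ft.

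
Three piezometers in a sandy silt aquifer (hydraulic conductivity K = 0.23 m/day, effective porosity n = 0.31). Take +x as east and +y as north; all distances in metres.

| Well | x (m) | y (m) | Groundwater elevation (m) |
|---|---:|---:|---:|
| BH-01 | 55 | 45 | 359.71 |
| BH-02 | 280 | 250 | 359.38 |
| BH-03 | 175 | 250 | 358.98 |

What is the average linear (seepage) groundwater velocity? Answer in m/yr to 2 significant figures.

Taking BH-01 as reference: BH-02−BH-01 = (225, 205, -0.33); BH-03−BH-01 = (120, 205, -0.73).
Solve a·Δx + b·Δy = Δh: det = 225·205 − 120·205 = 21525.
∂h/∂x = [(-0.33)·205 − (-0.73)·205] / 21525 = +0.003810
∂h/∂y = [225·(-0.73) − 120·(-0.33)] / 21525 = -0.005791
|∇h| = √(0.003810² + -0.005791²) = 0.006932
Seepage velocity v = K·i/n = 0.23 × 0.006932 / 0.31 = 0.005143 m/day = 1.878 m/yr.

1.9 m/yr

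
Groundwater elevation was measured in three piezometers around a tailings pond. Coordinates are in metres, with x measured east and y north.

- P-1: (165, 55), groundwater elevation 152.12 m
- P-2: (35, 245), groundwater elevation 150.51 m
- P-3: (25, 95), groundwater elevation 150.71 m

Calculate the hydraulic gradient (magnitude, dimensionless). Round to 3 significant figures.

Three-point gradient (reference P-1): Δ to P-2 = (-130, 190, -1.61), Δ to P-3 = (-140, 40, -1.41).
∂h/∂x = +0.009509, ∂h/∂y = -0.001967 (det = 21400).
|∇h| = √(0.009509² + -0.001967²) = 0.00971

0.00971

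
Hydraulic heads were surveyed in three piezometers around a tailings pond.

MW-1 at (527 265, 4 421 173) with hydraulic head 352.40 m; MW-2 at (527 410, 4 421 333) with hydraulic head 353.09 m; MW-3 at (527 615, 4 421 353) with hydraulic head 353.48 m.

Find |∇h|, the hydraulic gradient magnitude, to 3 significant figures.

Taking MW-1 as reference: MW-2−MW-1 = (145, 160, +0.69); MW-3−MW-1 = (350, 180, +1.08).
Solve a·Δx + b·Δy = Δh: det = 145·180 − 350·160 = -29900.
∂h/∂x = [(+0.69)·180 − (+1.08)·160] / -29900 = +0.001625
∂h/∂y = [145·(+1.08) − 350·(+0.69)] / -29900 = +0.002839
|∇h| = √(0.001625² + 0.002839²) = 0.003271

0.00327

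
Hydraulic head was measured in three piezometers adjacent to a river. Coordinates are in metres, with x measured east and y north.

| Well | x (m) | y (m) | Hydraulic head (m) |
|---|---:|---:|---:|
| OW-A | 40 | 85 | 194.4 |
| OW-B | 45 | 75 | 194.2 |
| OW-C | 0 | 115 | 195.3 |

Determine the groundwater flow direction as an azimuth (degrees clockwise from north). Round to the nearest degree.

139°

With h = a·x + b·y + c and OW-A as origin, the differences give:
  5·a + (-10)·b = -0.2
  (-40)·a + 30·b = +0.9
Eliminate b (×30 and ×(-10), subtract): -250·a = 3.00 → a = ∂h/∂x = -0.01200
Back-substitute: b = ∂h/∂y = +0.01400.
Flow direction (−∇h) has components (+0.01200 E, -0.01400 N).
Azimuth = atan2(E, N) = atan2(+0.01200, -0.01400) = 139.4° ≈ 139°.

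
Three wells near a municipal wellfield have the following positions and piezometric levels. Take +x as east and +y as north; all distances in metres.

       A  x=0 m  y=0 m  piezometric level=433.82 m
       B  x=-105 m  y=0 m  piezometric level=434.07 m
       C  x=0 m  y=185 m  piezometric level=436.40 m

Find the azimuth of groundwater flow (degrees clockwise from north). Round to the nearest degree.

∂h/∂x = (434.07 − 433.82) / (-105 − 0) = -0.002381
∂h/∂y = (436.40 − 433.82) / (185 − 0) = +0.01395
Flow direction (−∇h) has components (+0.002381 E, -0.01395 N).
Azimuth = atan2(E, N) = atan2(+0.002381, -0.01395) = 170.3° ≈ 170°.

170°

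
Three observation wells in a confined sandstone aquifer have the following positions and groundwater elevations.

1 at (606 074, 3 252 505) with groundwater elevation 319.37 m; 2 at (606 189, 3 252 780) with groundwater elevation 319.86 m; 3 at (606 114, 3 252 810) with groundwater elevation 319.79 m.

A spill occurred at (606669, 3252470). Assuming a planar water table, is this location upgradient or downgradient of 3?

upgradient

Three-point gradient (reference 1): Δ to 2 = (115, 275, +0.49), Δ to 3 = (40, 305, +0.42).
∂h/∂x = +0.001410, ∂h/∂y = +0.001192 (det = 24075).
Head at (606669, 3252470) = 319.37 + (+0.001410)·(595) + (+0.001192)·(-35) = 320.17 m.
That is higher than the 319.79 m at 3, so the point is upgradient.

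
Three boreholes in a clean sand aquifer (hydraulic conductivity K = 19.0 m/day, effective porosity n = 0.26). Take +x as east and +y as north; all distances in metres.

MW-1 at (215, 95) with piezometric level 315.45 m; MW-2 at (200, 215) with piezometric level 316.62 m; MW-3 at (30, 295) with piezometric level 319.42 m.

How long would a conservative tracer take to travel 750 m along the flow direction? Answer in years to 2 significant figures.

1.9 years

Taking MW-1 as reference: MW-2−MW-1 = (-15, 120, +1.17); MW-3−MW-1 = (-185, 200, +3.97).
Solve a·Δx + b·Δy = Δh: det = (-15)·200 − (-185)·120 = 19200.
∂h/∂x = [(+1.17)·200 − (+3.97)·120] / 19200 = -0.01263
∂h/∂y = [(-15)·(+3.97) − (-185)·(+1.17)] / 19200 = +0.008172
|∇h| = √(-0.01263² + 0.008172²) = 0.01504
Seepage velocity v = K·i/n = 19.0 × 0.01504 / 0.26 = 1.099 m/day.
t = 750 / 1.099 = 682.4 days = 1.87 years.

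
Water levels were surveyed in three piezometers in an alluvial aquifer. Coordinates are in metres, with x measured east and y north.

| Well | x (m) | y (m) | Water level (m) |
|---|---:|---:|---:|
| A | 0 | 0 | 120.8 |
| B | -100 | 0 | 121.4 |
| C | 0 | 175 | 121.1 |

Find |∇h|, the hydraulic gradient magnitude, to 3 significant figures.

0.00624

∂h/∂x = (121.4 − 120.8) / (-100 − 0) = -0.006000
∂h/∂y = (121.1 − 120.8) / (175 − 0) = +0.001714
|∇h| = √(-0.006000² + 0.001714²) = 0.00624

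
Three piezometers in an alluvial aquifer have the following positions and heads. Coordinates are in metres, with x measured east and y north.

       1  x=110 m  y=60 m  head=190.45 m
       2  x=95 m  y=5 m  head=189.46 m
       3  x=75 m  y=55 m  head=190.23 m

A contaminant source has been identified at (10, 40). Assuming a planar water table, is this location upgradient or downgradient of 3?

downgradient

Differences from 1: to 2 (Δx, Δy, Δh) = (-15, -55, -0.99); to 3 = (-35, -5, -0.22).
Determinant of the coordinate differences = (-15)·(-5) − (-35)·(-55) = -1850.
∂h/∂x = [(-0.99)·(-5) − (-0.22)·(-55)] / -1850 = +0.003865
∂h/∂y = [(-15)·(-0.22) − (-35)·(-0.99)] / -1850 = +0.01695
Head at (10, 40) = 190.45 + (+0.003865)·(-100) + (+0.01695)·(-20) = 189.72 m.
That is lower than the 190.23 m at 3, so the point is downgradient.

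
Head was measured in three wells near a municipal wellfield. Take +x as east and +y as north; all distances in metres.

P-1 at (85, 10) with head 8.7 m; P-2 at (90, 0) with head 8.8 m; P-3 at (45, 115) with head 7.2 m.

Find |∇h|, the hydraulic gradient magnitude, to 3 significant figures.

0.0456

Taking P-1 as reference: P-2−P-1 = (5, -10, +0.1); P-3−P-1 = (-40, 105, -1.5).
Determinant of the coordinate differences = 5·105 − (-40)·(-10) = 125.
∂h/∂x = [(+0.1)·105 − (-1.5)·(-10)] / 125 = -0.03600
∂h/∂y = [5·(-1.5) − (-40)·(+0.1)] / 125 = -0.02800
|∇h| = √(-0.03600² + -0.02800²) = 0.04561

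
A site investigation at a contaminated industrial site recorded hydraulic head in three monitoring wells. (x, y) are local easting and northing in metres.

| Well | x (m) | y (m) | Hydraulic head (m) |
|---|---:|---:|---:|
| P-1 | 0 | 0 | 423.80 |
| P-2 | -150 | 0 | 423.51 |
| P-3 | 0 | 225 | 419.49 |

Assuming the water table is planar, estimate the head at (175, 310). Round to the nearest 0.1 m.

418.2 m

∂h/∂x = (423.51 − 423.80) / (-150 − 0) = +0.001933
∂h/∂y = (419.49 − 423.80) / (225 − 0) = -0.01916
h(175, 310) = 423.80 + (+0.001933)·(175) + (-0.01916)·(310) = 423.80 +0.338 -5.938 = 418.200 m.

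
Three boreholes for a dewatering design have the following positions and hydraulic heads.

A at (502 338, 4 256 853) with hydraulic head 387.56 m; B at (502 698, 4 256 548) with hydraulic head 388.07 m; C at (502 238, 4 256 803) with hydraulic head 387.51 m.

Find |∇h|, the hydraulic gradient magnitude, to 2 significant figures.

0.0011

Differences from A: to B (Δx, Δy, Δh) = (360, -305, +0.51); to C = (-100, -50, -0.05).
Determinant of the coordinate differences = 360·(-50) − (-100)·(-305) = -48500.
∂h/∂x = [(+0.51)·(-50) − (-0.05)·(-305)] / -48500 = +0.0008402
∂h/∂y = [360·(-0.05) − (-100)·(+0.51)] / -48500 = -0.0006804
|∇h| = √(0.0008402² + -0.0006804²) = 0.001081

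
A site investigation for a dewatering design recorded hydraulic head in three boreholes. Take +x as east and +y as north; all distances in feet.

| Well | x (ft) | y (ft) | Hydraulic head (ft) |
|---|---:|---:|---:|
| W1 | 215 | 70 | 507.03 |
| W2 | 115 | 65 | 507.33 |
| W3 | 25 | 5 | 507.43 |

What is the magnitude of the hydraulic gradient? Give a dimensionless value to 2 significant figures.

0.0044

With h = a·x + b·y + c and W1 as origin, the differences give:
  (-100)·a + (-5)·b = +0.30
  (-190)·a + (-65)·b = +0.40
Eliminate b (×(-65) and ×(-5), subtract): 5550·a = -17.500 → a = ∂h/∂x = -0.003153
Back-substitute: b = ∂h/∂y = +0.003063.
|∇h| = √(-0.003153² + 0.003063²) = 0.004396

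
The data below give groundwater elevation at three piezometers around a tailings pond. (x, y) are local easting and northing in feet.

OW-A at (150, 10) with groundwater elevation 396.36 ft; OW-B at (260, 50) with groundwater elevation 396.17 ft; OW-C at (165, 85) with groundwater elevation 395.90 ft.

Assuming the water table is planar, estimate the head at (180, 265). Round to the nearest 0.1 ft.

394.8 ft

Taking OW-A as reference: OW-B−OW-A = (110, 40, -0.19); OW-C−OW-A = (15, 75, -0.46).
Solve a·Δx + b·Δy = Δh: det = 110·75 − 15·40 = 7650.
∂h/∂x = [(-0.19)·75 − (-0.46)·40] / 7650 = +0.0005425
∂h/∂y = [110·(-0.46) − 15·(-0.19)] / 7650 = -0.006242
h(180, 265) = 396.36 + (+0.0005425)·(30) + (-0.006242)·(255) = 396.36 +0.016 -1.592 = 394.785 ft.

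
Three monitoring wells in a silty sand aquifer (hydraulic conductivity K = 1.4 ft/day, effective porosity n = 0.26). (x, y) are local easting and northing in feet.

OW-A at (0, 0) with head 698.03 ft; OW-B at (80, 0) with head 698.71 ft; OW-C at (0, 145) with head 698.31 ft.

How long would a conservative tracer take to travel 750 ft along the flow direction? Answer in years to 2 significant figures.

44 years

∂h/∂x = (698.71 − 698.03) / (80 − 0) = +0.008500
∂h/∂y = (698.31 − 698.03) / (145 − 0) = +0.001931
|∇h| = √(0.008500² + 0.001931²) = 0.008717
Seepage velocity v = K·i/n = 1.4 × 0.008717 / 0.26 = 0.04694 ft/day.
t = 750 / 0.04694 = 1.598e+04 days = 43.8 years.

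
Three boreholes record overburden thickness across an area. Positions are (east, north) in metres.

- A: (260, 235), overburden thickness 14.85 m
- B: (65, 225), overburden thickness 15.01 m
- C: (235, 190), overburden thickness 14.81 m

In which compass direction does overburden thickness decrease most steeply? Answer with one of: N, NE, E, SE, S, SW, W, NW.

Differences from A: to B (Δx, Δy, Δh) = (-195, -10, +0.16); to C = (-25, -45, -0.04).
Solve a·Δx + b·Δy = Δd: det = (-195)·(-45) − (-25)·(-10) = 8525.
∂d/∂x = [(+0.16)·(-45) − (-0.04)·(-10)] / 8525 = -0.0008915
∂d/∂y = [(-195)·(-0.04) − (-25)·(+0.16)] / 8525 = +0.001384
Steepest decrease is along −∇f = (+0.0008915 E, -0.001384 N) → southeast.

SE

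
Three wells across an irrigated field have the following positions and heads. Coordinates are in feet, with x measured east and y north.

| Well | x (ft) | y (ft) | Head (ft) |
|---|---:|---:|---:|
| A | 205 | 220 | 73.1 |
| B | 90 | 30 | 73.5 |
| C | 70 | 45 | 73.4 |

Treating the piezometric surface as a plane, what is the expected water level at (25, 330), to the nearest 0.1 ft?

Taking A as reference: B−A = (-115, -190, +0.4); C−A = (-135, -175, +0.3).
Determinant of the coordinate differences = (-115)·(-175) − (-135)·(-190) = -5525.
∂h/∂x = [(+0.4)·(-175) − (+0.3)·(-190)] / -5525 = +0.002353
∂h/∂y = [(-115)·(+0.3) − (-135)·(+0.4)] / -5525 = -0.003529
h(25, 330) = 73.1 + (+0.002353)·(-180) + (-0.003529)·(110) = 73.1 -0.424 -0.388 = 72.288 ft.

72.3 ft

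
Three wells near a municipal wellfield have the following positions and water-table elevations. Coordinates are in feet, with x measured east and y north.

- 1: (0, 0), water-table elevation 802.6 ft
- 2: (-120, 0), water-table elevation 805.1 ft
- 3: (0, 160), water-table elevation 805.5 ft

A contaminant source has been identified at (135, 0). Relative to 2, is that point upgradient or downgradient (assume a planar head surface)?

∂h/∂x = (805.1 − 802.6) / (-120 − 0) = -0.02083
∂h/∂y = (805.5 − 802.6) / (160 − 0) = +0.01812
Head at (135, 0) = 802.6 + (-0.02083)·(135) + (+0.01812)·(0) = 799.79 ft.
That is lower than the 805.1 ft at 2, so the point is downgradient.

downgradient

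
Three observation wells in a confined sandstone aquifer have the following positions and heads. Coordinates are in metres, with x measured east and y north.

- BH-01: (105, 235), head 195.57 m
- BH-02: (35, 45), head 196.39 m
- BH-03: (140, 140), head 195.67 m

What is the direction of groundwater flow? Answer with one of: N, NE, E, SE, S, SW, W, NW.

With h = a·x + b·y + c and BH-01 as origin, the differences give:
  (-70)·a + (-190)·b = +0.82
  35·a + (-95)·b = +0.10
Eliminate b (×(-95) and ×(-190), subtract): 13300·a = -58.900 → a = ∂h/∂x = -0.004429
Back-substitute: b = ∂h/∂y = -0.002684.
Flow = −∇h = (+0.004429 east, +0.002684 north), which points northeast.

NE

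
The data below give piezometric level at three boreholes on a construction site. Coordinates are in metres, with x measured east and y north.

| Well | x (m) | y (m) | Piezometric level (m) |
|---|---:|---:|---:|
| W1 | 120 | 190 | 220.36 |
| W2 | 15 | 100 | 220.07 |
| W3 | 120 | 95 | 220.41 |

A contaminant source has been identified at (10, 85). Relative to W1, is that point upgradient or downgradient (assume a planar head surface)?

Differences from W1: to W2 (Δx, Δy, Δh) = (-105, -90, -0.29); to W3 = (0, -95, +0.05).
Solve a·Δx + b·Δy = Δh: det = (-105)·(-95) − 0·(-90) = 9975.
∂h/∂x = [(-0.29)·(-95) − (+0.05)·(-90)] / 9975 = +0.003213
∂h/∂y = [(-105)·(+0.05) − 0·(-0.29)] / 9975 = -0.0005263
Head at (10, 85) = 220.36 + (+0.003213)·(-110) + (-0.0005263)·(-105) = 220.06 m.
That is lower than the 220.36 m at W1, so the point is downgradient.

downgradient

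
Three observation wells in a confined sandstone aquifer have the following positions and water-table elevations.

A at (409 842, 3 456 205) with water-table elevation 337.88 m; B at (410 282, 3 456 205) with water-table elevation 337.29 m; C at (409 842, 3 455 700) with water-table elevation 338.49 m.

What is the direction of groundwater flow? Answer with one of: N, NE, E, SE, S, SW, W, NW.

∂h/∂x = (337.29 − 337.88) / (410282 − 409842) = -0.001341
∂h/∂y = (338.49 − 337.88) / (3455700 − 3456205) = -0.001208
Flow = −∇h = (+0.001341 east, +0.001208 north), which points northeast.

NE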